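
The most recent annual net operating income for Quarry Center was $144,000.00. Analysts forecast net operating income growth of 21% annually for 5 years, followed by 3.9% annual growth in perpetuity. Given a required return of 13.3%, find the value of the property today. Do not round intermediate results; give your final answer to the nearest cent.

D_1 = 174240.00000
D_2 = 210830.40000
D_3 = 255104.78400
D_4 = 308676.78864
D_5 = 373498.91425
Terminal value at year 5: TV = D_5×(1+g_2)/(r−g_2) = 388065.37191/0.094 = 4128355.02032
P_0 = D_1/(1+r)^1 + D_2/(1+r)^2 + D_3/(1+r)^3 + D_4/(1+r)^4 + D_5/(1+r)^5 + TV/(1+r)^5
    = 153786.40777 + 164237.91121 + 175399.71100 + 187320.07971 + 200050.57056 + 2211197.26396 = 3091991.94420

$3091991.94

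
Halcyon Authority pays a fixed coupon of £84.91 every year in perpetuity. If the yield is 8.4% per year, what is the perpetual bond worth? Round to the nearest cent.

Level perpetuity: PV = C / r = £84.91 / 0.084 = £1,010.83

£1010.83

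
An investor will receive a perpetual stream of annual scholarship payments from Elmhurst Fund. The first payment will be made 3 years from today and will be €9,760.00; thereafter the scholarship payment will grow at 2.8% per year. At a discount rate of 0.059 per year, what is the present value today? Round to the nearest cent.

€280734.77

Value at end of year 2: C₁ / (r − g) = €9,760.00 / (0.059 − 0.028) = €314,838.7097
Discount to today: PV = €314,838.7097 / (1 + 0.059)^2 = €314,838.7097 / 1.121481 = €280,734.77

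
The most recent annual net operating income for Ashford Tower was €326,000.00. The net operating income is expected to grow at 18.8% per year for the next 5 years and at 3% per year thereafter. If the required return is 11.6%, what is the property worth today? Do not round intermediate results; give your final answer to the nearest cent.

€7311220.38

D_1 = 387288.00000
D_2 = 460098.14400
D_3 = 546596.59507
D_4 = 649356.75495
D_5 = 771435.82488
Terminal value at year 5: TV = D_5×(1+g_2)/(r−g_2) = 794578.89962/0.086 = 9239289.53048
P_0 = D_1/(1+r)^1 + D_2/(1+r)^2 + D_3/(1+r)^3 + D_4/(1+r)^4 + D_5/(1+r)^5 + TV/(1+r)^5
    = 347032.25806 + 369421.43600 + 393255.07704 + 418626.37233 + 445634.52538 + 5337250.71098 = 7311220.37980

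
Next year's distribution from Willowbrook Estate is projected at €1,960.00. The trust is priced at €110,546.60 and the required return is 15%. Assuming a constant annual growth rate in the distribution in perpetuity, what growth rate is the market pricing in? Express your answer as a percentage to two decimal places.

P = D₁/(r−g) ⇒ g = r − D₁/P = 0.15 − €1,960.00/€110,546.60 = 0.132270

13.23%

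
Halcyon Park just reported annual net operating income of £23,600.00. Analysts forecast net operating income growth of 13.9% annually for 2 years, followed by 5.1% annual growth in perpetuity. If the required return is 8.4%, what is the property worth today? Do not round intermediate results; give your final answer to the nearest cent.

D_1 = 26880.40000
D_2 = 30616.77560
Terminal value at year 2: TV = D_2×(1+g_2)/(r−g_2) = 32178.23116/0.033 = 975097.91381
P_0 = D_1/(1+r)^1 + D_2/(1+r)^2 + TV/(1+r)^2
    = 24797.41697 + 26055.58850 + 829831.01555 = 880684.02102

£880684.02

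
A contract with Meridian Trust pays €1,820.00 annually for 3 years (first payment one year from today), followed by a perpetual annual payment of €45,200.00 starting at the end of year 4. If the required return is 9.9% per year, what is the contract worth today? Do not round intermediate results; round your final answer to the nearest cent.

PV of 3-year annuity: €1,820.00 × [1 − (1+0.099)^−3] / 0.099 = 4534.05069
Perpetuity value at year 3: €45,200.00 / 0.099 = 456565.65657
PV of perpetuity: 456565.65657 / (1+0.099)^3 = 343961.76035
Total PV = 4534.05069 + 343961.76035 = 348495.81104

€348495.81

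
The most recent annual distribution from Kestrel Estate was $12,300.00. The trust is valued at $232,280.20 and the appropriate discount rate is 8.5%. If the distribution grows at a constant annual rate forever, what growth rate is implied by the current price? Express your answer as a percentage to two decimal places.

3.04%

P = D₀(1+g)/(r−g) ⇒ P(r−g) = D₀(1+g) ⇒ g(P+D₀) = P·r − D₀
g = (P·r − D₀)/(P + D₀) = ($232,280.20×0.085 − $12,300.00) / ($232,280.20 + $12,300.00) = 0.030435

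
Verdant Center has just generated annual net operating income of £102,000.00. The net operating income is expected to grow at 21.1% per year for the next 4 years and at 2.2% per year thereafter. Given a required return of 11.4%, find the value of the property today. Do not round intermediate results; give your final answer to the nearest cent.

D_1 = 123522.00000
D_2 = 149585.14200
D_3 = 181147.60696
D_4 = 219369.75203
Terminal value at year 4: TV = D_4×(1+g_2)/(r−g_2) = 224195.88658/0.092 = 2436911.81061
P_0 = D_1/(1+r)^1 + D_2/(1+r)^2 + D_3/(1+r)^3 + D_4/(1+r)^4 + TV/(1+r)^4
    = 110881.50808 + 120536.36112 + 131031.89705 + 142441.31717 + 1582337.24072 = 2087228.32413

£2087228.32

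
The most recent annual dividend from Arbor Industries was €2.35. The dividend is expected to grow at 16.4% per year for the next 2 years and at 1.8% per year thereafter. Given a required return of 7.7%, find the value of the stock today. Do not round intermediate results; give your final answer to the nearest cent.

D_1 = 2.73540
D_2 = 3.18401
Terminal value at year 2: TV = D_2×(1+g_2)/(r−g_2) = 3.24132/0.059 = 54.93759
P_0 = D_1/(1+r)^1 + D_2/(1+r)^2 + TV/(1+r)^2
    = 2.53983 + 2.74500 + 47.36289 = 52.64772

€52.65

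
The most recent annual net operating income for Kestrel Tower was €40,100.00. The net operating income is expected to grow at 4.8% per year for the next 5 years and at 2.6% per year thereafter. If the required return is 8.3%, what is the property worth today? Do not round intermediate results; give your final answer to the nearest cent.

€794343.16

D_1 = 42024.80000
D_2 = 44041.99040
D_3 = 46156.00594
D_4 = 48371.49422
D_5 = 50693.32595
Terminal value at year 5: TV = D_5×(1+g_2)/(r−g_2) = 52011.35242/0.057 = 912479.86705
P_0 = D_1/(1+r)^1 + D_2/(1+r)^2 + D_3/(1+r)^3 + D_4/(1+r)^4 + D_5/(1+r)^5 + TV/(1+r)^5
    = 38804.06279 + 37550.00720 + 36336.47973 + 35162.17060 + 34025.81236 + 612464.62253 = 794343.15521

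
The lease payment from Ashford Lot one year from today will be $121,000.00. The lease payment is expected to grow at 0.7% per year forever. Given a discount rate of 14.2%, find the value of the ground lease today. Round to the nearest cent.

Growing perpetuity: P = D₁ / (r − g) = $121,000.0000 / (0.142 − 0.007) = $896,296.30

$896296.30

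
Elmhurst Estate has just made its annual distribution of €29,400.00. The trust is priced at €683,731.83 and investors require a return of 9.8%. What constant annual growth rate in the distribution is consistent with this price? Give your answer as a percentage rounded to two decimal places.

5.27%

P = D₀(1+g)/(r−g) ⇒ P(r−g) = D₀(1+g) ⇒ g(P+D₀) = P·r − D₀
g = (P·r − D₀)/(P + D₀) = (€683,731.83×0.098 − €29,400.00) / (€683,731.83 + €29,400.00) = 0.052733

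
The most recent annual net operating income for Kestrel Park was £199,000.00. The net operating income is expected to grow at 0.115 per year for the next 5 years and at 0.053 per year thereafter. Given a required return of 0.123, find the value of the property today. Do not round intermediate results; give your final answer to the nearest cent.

D_1 = 221885.00000
D_2 = 247401.77500
D_3 = 275852.97913
D_4 = 307576.07172
D_5 = 342947.31997
Terminal value at year 5: TV = D_5×(1+g_2)/(r−g_2) = 361123.52793/0.07 = 5158907.54187
P_0 = D_1/(1+r)^1 + D_2/(1+r)^2 + D_3/(1+r)^3 + D_4/(1+r)^4 + D_5/(1+r)^5 + TV/(1+r)^5
    = 197582.36866 + 196174.83620 + 194777.33069 + 193389.78069 + 192012.11529 + 2888410.82000 = 3862347.25152

£3862347.25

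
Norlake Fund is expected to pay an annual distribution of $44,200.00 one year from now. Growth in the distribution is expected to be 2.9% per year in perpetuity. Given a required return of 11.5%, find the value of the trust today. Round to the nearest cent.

Growing perpetuity: P = D₁ / (r − g) = $44,200.0000 / (0.115 − 0.029) = $513,953.49

$513953.49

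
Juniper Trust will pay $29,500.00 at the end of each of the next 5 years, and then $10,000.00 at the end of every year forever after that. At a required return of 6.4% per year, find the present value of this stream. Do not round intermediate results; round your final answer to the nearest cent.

$237504.92

PV of 5-year annuity: $29,500.00 × [1 − (1+0.064)^−5] / 0.064 = 122924.11193
Perpetuity value at year 5: $10,000.00 / 0.064 = 156250.00000
PV of perpetuity: 156250.00000 / (1+0.064)^5 = 114580.80952
Total PV = 122924.11193 + 114580.80952 = 237504.92145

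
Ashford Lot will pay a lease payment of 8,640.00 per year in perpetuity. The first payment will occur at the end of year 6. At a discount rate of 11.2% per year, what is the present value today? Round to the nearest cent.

Value at end of year 5: C / r = 8,640.00 / 0.112 = 77,142.8571
Discount to today: PV = 77,142.8571 / (1 + 0.112)^5 = 77,142.8571 / 1.700294 = 45,370.31

45370.31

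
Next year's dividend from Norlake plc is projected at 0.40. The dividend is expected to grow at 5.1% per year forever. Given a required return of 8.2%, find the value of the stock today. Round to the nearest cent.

Growing perpetuity: P = D₁ / (r − g) = 0.4000 / (0.082 − 0.051) = 12.90

12.90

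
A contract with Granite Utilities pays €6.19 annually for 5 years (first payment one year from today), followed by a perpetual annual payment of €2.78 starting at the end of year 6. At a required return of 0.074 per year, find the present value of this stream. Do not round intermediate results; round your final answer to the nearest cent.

PV of 5-year annuity: €6.19 × [1 − (1+0.074)^−5] / 0.074 = 25.11070
Perpetuity value at year 5: €2.78 / 0.074 = 37.56757
PV of perpetuity: 37.56757 / (1+0.074)^5 = 26.29007
Total PV = 25.11070 + 26.29007 = 51.40076

€51.40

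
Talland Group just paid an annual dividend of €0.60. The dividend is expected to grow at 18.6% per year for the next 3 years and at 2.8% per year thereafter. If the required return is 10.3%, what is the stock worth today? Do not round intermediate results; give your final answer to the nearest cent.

€12.31

D_1 = 0.71160
D_2 = 0.84396
D_3 = 1.00093
Terminal value at year 3: TV = D_3×(1+g_2)/(r−g_2) = 1.02896/0.075 = 13.71946
P_0 = D_1/(1+r)^1 + D_2/(1+r)^2 + D_3/(1+r)^3 + TV/(1+r)^3
    = 0.64515 + 0.69370 + 0.74590 + 10.22376 = 12.30850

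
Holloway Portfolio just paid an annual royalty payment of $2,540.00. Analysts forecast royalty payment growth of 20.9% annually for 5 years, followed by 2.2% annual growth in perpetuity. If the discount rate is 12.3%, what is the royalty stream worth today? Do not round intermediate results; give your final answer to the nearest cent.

$53103.57

D_1 = 3070.86000
D_2 = 3712.66974
D_3 = 4488.61772
D_4 = 5426.73882
D_5 = 6560.92723
Terminal value at year 5: TV = D_5×(1+g_2)/(r−g_2) = 6705.26763/0.101 = 66388.78842
P_0 = D_1/(1+r)^1 + D_2/(1+r)^2 + D_3/(1+r)^3 + D_4/(1+r)^4 + D_5/(1+r)^5 + TV/(1+r)^5
    = 2734.51469 + 2943.92544 + 3169.37298 + 3412.08542 + 3673.38493 + 37170.29104 = 53103.57449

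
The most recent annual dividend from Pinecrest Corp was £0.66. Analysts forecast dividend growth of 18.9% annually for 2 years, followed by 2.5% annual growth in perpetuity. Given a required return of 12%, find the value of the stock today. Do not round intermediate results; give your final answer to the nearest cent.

D_1 = 0.78474
D_2 = 0.93306
Terminal value at year 2: TV = D_2×(1+g_2)/(r−g_2) = 0.95638/0.095 = 10.06718
P_0 = D_1/(1+r)^1 + D_2/(1+r)^2 + TV/(1+r)^2
    = 0.70066 + 0.74383 + 8.02550 = 9.46998

£9.47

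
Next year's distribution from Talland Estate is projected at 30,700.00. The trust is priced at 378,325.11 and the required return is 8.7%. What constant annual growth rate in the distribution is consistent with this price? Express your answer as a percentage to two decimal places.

0.59%

P = D₁/(r−g) ⇒ g = r − D₁/P = 0.087 − 30,700.00/378,325.11 = 0.005853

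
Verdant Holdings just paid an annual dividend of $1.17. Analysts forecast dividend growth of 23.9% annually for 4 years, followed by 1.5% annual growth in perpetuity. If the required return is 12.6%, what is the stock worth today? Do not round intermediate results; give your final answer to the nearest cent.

D_1 = 1.44963
D_2 = 1.79609
D_3 = 2.22536
D_4 = 2.75722
Terminal value at year 4: TV = D_4×(1+g_2)/(r−g_2) = 2.79858/0.111 = 25.21240
P_0 = D_1/(1+r)^1 + D_2/(1+r)^2 + D_3/(1+r)^3 + D_4/(1+r)^4 + TV/(1+r)^4
    = 1.28742 + 1.41661 + 1.55878 + 1.71521 + 15.68414 = 21.66216

$21.66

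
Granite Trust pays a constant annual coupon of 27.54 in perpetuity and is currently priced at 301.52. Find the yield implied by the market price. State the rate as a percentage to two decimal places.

P = C/r ⇒ r = C/P = 27.54/301.52 = 0.091337

9.13%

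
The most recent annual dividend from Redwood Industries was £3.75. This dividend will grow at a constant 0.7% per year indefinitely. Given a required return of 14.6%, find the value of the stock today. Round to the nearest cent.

£27.17

D₁ = D₀ × (1 + g) = £3.75 × 1.007 = £3.7763
Growing perpetuity: P = D₁ / (r − g) = £3.7763 / (0.146 − 0.007) = £27.17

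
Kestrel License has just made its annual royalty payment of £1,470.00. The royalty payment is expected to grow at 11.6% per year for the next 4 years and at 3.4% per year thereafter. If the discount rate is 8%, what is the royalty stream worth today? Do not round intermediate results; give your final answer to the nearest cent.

£44060.61

D_1 = 1640.52000
D_2 = 1830.82032
D_3 = 2043.19548
D_4 = 2280.20615
Terminal value at year 4: TV = D_4×(1+g_2)/(r−g_2) = 2357.73316/0.046 = 51255.06873
P_0 = D_1/(1+r)^1 + D_2/(1+r)^2 + D_3/(1+r)^3 + D_4/(1+r)^4 + TV/(1+r)^4
    = 1519.00000 + 1569.63333 + 1621.95444 + 1676.01959 + 37674.00562 = 44060.61300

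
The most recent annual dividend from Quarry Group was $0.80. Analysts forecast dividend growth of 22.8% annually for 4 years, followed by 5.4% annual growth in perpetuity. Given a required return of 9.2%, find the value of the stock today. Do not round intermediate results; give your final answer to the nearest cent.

D_1 = 0.98240
D_2 = 1.20639
D_3 = 1.48144
D_4 = 1.81921
Terminal value at year 4: TV = D_4×(1+g_2)/(r−g_2) = 1.91745/0.038 = 50.45921
P_0 = D_1/(1+r)^1 + D_2/(1+r)^2 + D_3/(1+r)^3 + D_4/(1+r)^4 + TV/(1+r)^4
    = 0.89963 + 1.01168 + 1.13767 + 1.27936 + 35.48542 = 39.81376

$39.81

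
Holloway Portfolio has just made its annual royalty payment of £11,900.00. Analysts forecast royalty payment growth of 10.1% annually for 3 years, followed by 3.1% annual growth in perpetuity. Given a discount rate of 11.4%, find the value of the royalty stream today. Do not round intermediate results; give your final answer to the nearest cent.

£177576.52

D_1 = 13101.90000
D_2 = 14425.19190
D_3 = 15882.13628
Terminal value at year 3: TV = D_3×(1+g_2)/(r−g_2) = 16374.48251/0.083 = 197282.92177
P_0 = D_1/(1+r)^1 + D_2/(1+r)^2 + D_3/(1+r)^3 + TV/(1+r)^3
    = 11761.13106 + 11623.88267 + 11488.23593 + 142703.26795 = 177576.51760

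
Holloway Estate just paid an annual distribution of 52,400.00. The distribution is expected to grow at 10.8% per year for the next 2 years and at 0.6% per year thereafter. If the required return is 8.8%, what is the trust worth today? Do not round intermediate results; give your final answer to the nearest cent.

774417.68

D_1 = 58059.20000
D_2 = 64329.59360
Terminal value at year 2: TV = D_2×(1+g_2)/(r−g_2) = 64715.57116/0.082 = 789214.28246
P_0 = D_1/(1+r)^1 + D_2/(1+r)^2 + TV/(1+r)^2
    = 53363.23529 + 54344.17712 + 666710.27051 = 774417.68293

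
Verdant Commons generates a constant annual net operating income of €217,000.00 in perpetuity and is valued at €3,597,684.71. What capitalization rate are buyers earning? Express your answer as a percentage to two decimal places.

P = C/r ⇒ r = C/P = €217,000.00/€3,597,684.71 = 0.060317

6.03%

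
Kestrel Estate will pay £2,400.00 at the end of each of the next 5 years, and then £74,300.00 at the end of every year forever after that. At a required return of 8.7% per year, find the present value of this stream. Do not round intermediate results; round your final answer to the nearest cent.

PV of 5-year annuity: £2,400.00 × [1 − (1+0.087)^−5] / 0.087 = 9408.28351
Perpetuity value at year 5: £74,300.00 / 0.087 = 854022.98851
PV of perpetuity: 854022.98851 / (1+0.087)^5 = 562758.21147
Total PV = 9408.28351 + 562758.21147 = 572166.49498

£572166.49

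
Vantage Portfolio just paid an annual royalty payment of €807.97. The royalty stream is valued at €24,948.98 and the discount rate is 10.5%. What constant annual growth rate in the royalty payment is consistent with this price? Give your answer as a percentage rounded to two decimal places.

P = D₀(1+g)/(r−g) ⇒ P(r−g) = D₀(1+g) ⇒ g(P+D₀) = P·r − D₀
g = (P·r − D₀)/(P + D₀) = (€24,948.98×0.105 − €807.97) / (€24,948.98 + €807.97) = 0.070337

7.03%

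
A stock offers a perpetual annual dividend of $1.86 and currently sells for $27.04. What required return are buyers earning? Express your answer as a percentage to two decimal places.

6.88%

P = C/r ⇒ r = C/P = $1.86/$27.04 = 0.068787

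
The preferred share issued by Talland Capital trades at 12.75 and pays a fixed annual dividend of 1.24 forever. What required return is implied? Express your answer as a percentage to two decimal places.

9.73%

P = C/r ⇒ r = C/P = 1.24/12.75 = 0.097255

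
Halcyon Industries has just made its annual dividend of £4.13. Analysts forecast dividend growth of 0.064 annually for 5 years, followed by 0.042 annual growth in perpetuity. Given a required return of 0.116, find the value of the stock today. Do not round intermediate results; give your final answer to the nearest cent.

£63.75

D_1 = 4.39432
D_2 = 4.67556
D_3 = 4.97479
D_4 = 5.29318
D_5 = 5.63194
Terminal value at year 5: TV = D_5×(1+g_2)/(r−g_2) = 5.86848/0.074 = 79.30384
P_0 = D_1/(1+r)^1 + D_2/(1+r)^2 + D_3/(1+r)^3 + D_4/(1+r)^4 + D_5/(1+r)^5 + TV/(1+r)^5
    = 3.93756 + 3.75409 + 3.57917 + 3.41240 + 3.25340 + 45.81136 = 63.74799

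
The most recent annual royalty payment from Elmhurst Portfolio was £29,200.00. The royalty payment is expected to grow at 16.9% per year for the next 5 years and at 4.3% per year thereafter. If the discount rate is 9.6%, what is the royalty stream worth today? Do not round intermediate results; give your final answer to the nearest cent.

D_1 = 34134.80000
D_2 = 39903.58120
D_3 = 46647.28642
D_4 = 54530.67783
D_5 = 63746.36238
Terminal value at year 5: TV = D_5×(1+g_2)/(r−g_2) = 66487.45596/0.053 = 1254480.30120
P_0 = D_1/(1+r)^1 + D_2/(1+r)^2 + D_3/(1+r)^3 + D_4/(1+r)^4 + D_5/(1+r)^5 + TV/(1+r)^5
    = 31144.89051 + 33219.32209 + 35431.92292 + 37791.89589 + 40309.05684 + 793251.81661 = 971148.90485

£971148.90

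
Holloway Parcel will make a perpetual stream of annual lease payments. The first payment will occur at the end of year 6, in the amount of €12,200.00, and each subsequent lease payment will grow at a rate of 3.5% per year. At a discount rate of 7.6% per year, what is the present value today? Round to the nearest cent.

Value at end of year 5: C₁ / (r − g) = €12,200.00 / (0.076 − 0.035) = €297,560.9756
Discount to today: PV = €297,560.9756 / (1 + 0.076)^5 = €297,560.9756 / 1.442319 = €206,307.31

€206307.31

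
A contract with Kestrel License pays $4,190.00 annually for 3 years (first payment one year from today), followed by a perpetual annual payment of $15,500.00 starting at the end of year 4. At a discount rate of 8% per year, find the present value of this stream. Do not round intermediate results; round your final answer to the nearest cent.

PV of 3-year annuity: $4,190.00 × [1 − (1+0.08)^−3] / 0.08 = 10798.03638
Perpetuity value at year 3: $15,500.00 / 0.08 = 193750.00000
PV of perpetuity: 193750.00000 / (1+0.08)^3 = 153804.99670
Total PV = 10798.03638 + 153804.99670 = 164603.03307

$164603.03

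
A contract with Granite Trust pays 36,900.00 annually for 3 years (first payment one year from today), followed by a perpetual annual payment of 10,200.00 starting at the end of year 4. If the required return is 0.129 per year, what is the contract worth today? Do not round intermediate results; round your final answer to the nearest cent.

PV of 3-year annuity: 36,900.00 × [1 − (1+0.129)^−3] / 0.129 = 87274.68437
Perpetuity value at year 3: 10,200.00 / 0.129 = 79069.76744
PV of perpetuity: 79069.76744 / (1+0.129)^3 = 54945.05794
Total PV = 87274.68437 + 54945.05794 = 142219.74231

142219.74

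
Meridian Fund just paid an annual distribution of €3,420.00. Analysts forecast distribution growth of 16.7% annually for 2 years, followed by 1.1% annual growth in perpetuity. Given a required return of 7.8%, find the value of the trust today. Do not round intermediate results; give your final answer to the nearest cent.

€68189.67

D_1 = 3991.14000
D_2 = 4657.66038
Terminal value at year 2: TV = D_2×(1+g_2)/(r−g_2) = 4708.89464/0.067 = 70282.00961
P_0 = D_1/(1+r)^1 + D_2/(1+r)^2 + TV/(1+r)^2
    = 3702.35622 + 4008.02384 + 60479.28516 = 68189.66522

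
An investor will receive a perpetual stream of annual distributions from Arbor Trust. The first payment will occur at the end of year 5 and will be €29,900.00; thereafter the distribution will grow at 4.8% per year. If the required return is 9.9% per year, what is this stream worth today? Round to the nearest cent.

Value at end of year 4: C₁ / (r − g) = €29,900.00 / (0.099 − 0.048) = €586,274.5098
Discount to today: PV = €586,274.5098 / (1 + 0.099)^4 = €586,274.5098 / 1.458783 = €401,892.82

€401892.82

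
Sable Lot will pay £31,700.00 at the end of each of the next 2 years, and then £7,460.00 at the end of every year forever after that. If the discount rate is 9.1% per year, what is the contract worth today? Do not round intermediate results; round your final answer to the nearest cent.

£124561.11

PV of 2-year annuity: £31,700.00 × [1 − (1+0.091)^−2] / 0.091 = 55688.27865
Perpetuity value at year 2: £7,460.00 / 0.091 = 81978.02198
PV of perpetuity: 81978.02198 / (1+0.091)^2 = 68872.83085
Total PV = 55688.27865 + 68872.83085 = 124561.10950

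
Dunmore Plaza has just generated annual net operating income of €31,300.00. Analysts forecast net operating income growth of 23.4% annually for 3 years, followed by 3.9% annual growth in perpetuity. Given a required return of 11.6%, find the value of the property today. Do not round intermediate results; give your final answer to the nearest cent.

€686175.23

D_1 = 38624.20000
D_2 = 47662.26280
D_3 = 58815.23230
Terminal value at year 3: TV = D_3×(1+g_2)/(r−g_2) = 61109.02635/0.077 = 793623.71889
P_0 = D_1/(1+r)^1 + D_2/(1+r)^2 + D_3/(1+r)^3 + TV/(1+r)^3
    = 34609.49821 + 38268.92544 + 42315.28135 + 570981.52371 = 686175.22871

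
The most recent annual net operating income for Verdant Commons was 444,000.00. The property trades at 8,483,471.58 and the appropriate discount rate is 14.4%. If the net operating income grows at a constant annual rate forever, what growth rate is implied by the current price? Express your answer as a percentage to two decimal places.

P = D₀(1+g)/(r−g) ⇒ P(r−g) = D₀(1+g) ⇒ g(P+D₀) = P·r − D₀
g = (P·r − D₀)/(P + D₀) = (8,483,471.58×0.144 − 444,000.00) / (8,483,471.58 + 444,000.00) = 0.087104

8.71%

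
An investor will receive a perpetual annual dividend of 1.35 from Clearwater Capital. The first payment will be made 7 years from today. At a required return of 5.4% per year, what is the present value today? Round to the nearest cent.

Value at end of year 6: C / r = 1.35 / 0.054 = 25.0000
Discount to today: PV = 25.0000 / (1 + 0.054)^6 = 25.0000 / 1.371020 = 18.23

18.23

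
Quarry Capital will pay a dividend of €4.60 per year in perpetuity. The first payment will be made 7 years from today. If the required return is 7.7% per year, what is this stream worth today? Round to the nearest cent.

€38.28

Value at end of year 6: C / r = €4.60 / 0.077 = €59.7403
Discount to today: PV = €59.7403 / (1 + 0.077)^6 = €59.7403 / 1.560609 = €38.28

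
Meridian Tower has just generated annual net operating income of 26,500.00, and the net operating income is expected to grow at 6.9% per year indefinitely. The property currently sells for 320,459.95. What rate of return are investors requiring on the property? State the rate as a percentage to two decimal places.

15.74%

D₁ = 26,500.00 × 1.069 = 28,328.5000
P = D₁/(r − g) ⇒ r = D₁/P + g = 28,328.5000/320,459.95 + 0.069 = 0.088400 + 0.069 = 0.157400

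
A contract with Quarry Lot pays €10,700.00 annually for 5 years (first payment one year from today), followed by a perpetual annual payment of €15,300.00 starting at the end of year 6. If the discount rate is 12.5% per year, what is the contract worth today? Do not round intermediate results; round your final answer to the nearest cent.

PV of 5-year annuity: €10,700.00 × [1 − (1+0.125)^−5] / 0.125 = 38098.08125
Perpetuity value at year 5: €15,300.00 / 0.125 = 122400.00000
PV of perpetuity: 122400.00000 / (1+0.125)^5 = 67923.30437
Total PV = 38098.08125 + 67923.30437 = 106021.38563

€106021.39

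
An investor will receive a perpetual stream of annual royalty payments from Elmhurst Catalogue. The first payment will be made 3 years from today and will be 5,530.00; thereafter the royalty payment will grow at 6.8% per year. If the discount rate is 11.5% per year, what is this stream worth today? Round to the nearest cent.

94640.61

Value at end of year 2: C₁ / (r − g) = 5,530.00 / (0.115 − 0.068) = 117,659.5745
Discount to today: PV = 117,659.5745 / (1 + 0.115)^2 = 117,659.5745 / 1.243225 = 94,640.61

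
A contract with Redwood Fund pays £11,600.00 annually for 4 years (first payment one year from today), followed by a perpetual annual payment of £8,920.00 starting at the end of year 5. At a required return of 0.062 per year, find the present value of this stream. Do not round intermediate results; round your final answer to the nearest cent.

PV of 4-year annuity: £11,600.00 × [1 − (1+0.062)^−4] / 0.062 = 40011.82570
Perpetuity value at year 4: £8,920.00 / 0.062 = 143870.96774
PV of perpetuity: 143870.96774 / (1+0.062)^4 = 113103.25350
Total PV = 40011.82570 + 113103.25350 = 153115.07920

£153115.08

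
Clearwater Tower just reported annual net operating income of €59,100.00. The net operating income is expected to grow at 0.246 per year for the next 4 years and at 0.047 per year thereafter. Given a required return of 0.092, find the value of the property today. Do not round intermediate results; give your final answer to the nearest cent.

€2663142.91

D_1 = 73638.60000
D_2 = 91753.69560
D_3 = 114325.10472
D_4 = 142449.08048
Terminal value at year 4: TV = D_4×(1+g_2)/(r−g_2) = 149144.18726/0.045 = 3314315.27246
P_0 = D_1/(1+r)^1 + D_2/(1+r)^2 + D_3/(1+r)^3 + D_4/(1+r)^4 + TV/(1+r)^4
    = 67434.61538 + 76944.62525 + 87795.79035 + 100177.24796 + 2330790.63583 = 2663142.91476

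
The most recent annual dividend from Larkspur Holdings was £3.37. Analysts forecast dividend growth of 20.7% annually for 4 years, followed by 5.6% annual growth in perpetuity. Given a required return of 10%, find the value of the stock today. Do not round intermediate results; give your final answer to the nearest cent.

D_1 = 4.06759
D_2 = 4.90958
D_3 = 5.92586
D_4 = 7.15252
Terminal value at year 4: TV = D_4×(1+g_2)/(r−g_2) = 7.55306/0.044 = 171.66044
P_0 = D_1/(1+r)^1 + D_2/(1+r)^2 + D_3/(1+r)^3 + D_4/(1+r)^4 + TV/(1+r)^4
    = 3.69781 + 4.05751 + 4.45219 + 4.88527 + 117.24639 = 134.33916

£134.34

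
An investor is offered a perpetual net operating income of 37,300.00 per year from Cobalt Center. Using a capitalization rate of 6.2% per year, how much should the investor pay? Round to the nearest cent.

Level perpetuity: PV = C / r = 37,300.00 / 0.062 = 601,612.90

601612.90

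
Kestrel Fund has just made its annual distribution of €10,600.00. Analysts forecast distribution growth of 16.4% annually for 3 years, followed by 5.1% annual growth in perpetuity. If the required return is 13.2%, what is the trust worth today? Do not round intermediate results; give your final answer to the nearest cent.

€183167.13

D_1 = 12338.40000
D_2 = 14361.89760
D_3 = 16717.24881
Terminal value at year 3: TV = D_3×(1+g_2)/(r−g_2) = 17569.82850/0.081 = 216911.46291
P_0 = D_1/(1+r)^1 + D_2/(1+r)^2 + D_3/(1+r)^3 + TV/(1+r)^3
    = 10899.64664 + 11207.76386 + 11524.59111 + 149535.12662 = 183167.12824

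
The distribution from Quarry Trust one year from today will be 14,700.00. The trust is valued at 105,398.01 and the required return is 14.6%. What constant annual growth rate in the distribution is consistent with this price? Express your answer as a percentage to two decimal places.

P = D₁/(r−g) ⇒ g = r − D₁/P = 0.146 − 14,700.00/105,398.01 = 0.006529

0.65%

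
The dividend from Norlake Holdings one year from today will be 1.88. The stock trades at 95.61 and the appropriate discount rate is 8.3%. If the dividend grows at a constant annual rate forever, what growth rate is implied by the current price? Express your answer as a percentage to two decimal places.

6.33%

P = D₁/(r−g) ⇒ g = r − D₁/P = 0.083 − 1.88/95.61 = 0.063337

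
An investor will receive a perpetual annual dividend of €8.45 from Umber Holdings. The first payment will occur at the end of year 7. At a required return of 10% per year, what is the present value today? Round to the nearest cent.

Value at end of year 6: C / r = €8.45 / 0.1 = €84.5000
Discount to today: PV = €84.5000 / (1 + 0.1)^6 = €84.5000 / 1.771561 = €47.70

€47.70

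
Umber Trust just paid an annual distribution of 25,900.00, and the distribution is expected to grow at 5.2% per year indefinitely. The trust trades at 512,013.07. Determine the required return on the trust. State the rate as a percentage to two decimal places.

10.52%

D₁ = 25,900.00 × 1.052 = 27,246.8000
P = D₁/(r − g) ⇒ r = D₁/P + g = 27,246.8000/512,013.07 + 0.052 = 0.053215 + 0.052 = 0.105215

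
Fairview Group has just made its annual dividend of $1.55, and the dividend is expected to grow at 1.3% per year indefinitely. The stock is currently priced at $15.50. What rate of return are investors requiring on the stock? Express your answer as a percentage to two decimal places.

D₁ = $1.55 × 1.013 = $1.5702
P = D₁/(r − g) ⇒ r = D₁/P + g = $1.5702/$15.50 + 0.013 = 0.101300 + 0.013 = 0.114300

11.43%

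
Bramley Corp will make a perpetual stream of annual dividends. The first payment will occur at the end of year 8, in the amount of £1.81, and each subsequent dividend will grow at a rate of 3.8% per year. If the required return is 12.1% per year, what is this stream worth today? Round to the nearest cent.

Value at end of year 7: C₁ / (r − g) = £1.81 / (0.121 − 0.038) = £21.8072
Discount to today: PV = £21.8072 / (1 + 0.121)^7 = £21.8072 / 2.224535 = £9.80

£9.80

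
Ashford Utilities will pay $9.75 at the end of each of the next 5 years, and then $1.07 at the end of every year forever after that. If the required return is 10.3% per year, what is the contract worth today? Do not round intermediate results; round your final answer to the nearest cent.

$43.04

PV of 5-year annuity: $9.75 × [1 − (1+0.103)^−5] / 0.103 = 36.67864
Perpetuity value at year 5: $1.07 / 0.103 = 10.38835
PV of perpetuity: 10.38835 / (1+0.103)^5 = 6.36310
Total PV = 36.67864 + 6.36310 = 43.04175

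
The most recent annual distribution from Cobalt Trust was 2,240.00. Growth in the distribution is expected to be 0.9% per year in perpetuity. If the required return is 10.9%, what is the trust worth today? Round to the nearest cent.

D₁ = D₀ × (1 + g) = 2,240.00 × 1.009 = 2,260.1600
Growing perpetuity: P = D₁ / (r − g) = 2,260.1600 / (0.109 − 0.009) = 22,601.60

22601.60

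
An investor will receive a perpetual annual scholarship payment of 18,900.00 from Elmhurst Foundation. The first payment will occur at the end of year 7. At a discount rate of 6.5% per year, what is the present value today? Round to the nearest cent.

199274.07

Value at end of year 6: C / r = 18,900.00 / 0.065 = 290,769.2308
Discount to today: PV = 290,769.2308 / (1 + 0.065)^6 = 290,769.2308 / 1.459142 = 199,274.07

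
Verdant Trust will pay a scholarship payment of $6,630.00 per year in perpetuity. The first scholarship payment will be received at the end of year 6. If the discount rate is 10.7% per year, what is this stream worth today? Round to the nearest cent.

$37272.77

Value at end of year 5: C / r = $6,630.00 / 0.107 = $61,962.6168
Discount to today: PV = $61,962.6168 / (1 + 0.107)^5 = $61,962.6168 / 1.662410 = $37,272.77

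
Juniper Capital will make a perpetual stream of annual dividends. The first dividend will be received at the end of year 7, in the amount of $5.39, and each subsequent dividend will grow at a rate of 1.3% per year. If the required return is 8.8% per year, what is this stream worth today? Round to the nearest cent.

Value at end of year 6: C₁ / (r − g) = $5.39 / (0.088 − 0.013) = $71.8667
Discount to today: PV = $71.8667 / (1 + 0.088)^6 = $71.8667 / 1.658721 = $43.33

$43.33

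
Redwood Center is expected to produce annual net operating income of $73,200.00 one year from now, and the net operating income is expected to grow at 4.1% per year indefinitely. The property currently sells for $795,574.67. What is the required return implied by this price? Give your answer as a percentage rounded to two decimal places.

P = D₁/(r − g) ⇒ r = D₁/P + g = $73,200.0000/$795,574.67 + 0.041 = 0.092009 + 0.041 = 0.133009

13.30%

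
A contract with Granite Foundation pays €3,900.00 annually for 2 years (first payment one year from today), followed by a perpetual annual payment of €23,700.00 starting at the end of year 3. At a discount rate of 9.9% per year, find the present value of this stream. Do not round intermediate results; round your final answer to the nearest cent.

€204984.13

PV of 2-year annuity: €3,900.00 × [1 − (1+0.099)^−2] / 0.099 = 6777.68937
Perpetuity value at year 2: €23,700.00 / 0.099 = 239393.93939
PV of perpetuity: 239393.93939 / (1+0.099)^2 = 198206.44245
Total PV = 6777.68937 + 198206.44245 = 204984.13182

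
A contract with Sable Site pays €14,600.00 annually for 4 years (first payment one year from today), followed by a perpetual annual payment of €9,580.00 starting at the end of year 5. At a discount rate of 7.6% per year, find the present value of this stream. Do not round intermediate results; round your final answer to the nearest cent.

PV of 4-year annuity: €14,600.00 × [1 − (1+0.076)^−4] / 0.076 = 48790.74819
Perpetuity value at year 4: €9,580.00 / 0.076 = 126052.63158
PV of perpetuity: 126052.63158 / (1+0.076)^4 = 94037.88037
Total PV = 48790.74819 + 94037.88037 = 142828.62856

€142828.63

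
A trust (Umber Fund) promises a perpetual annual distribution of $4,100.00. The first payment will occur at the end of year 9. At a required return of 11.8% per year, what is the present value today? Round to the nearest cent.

Value at end of year 8: C / r = $4,100.00 / 0.118 = $34,745.7627
Discount to today: PV = $34,745.7627 / (1 + 0.118)^8 = $34,745.7627 / 2.440813 = $14,235.33

$14235.33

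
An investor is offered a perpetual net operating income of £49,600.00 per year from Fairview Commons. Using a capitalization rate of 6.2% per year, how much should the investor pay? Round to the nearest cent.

Level perpetuity: PV = C / r = £49,600.00 / 0.062 = £800,000.00

£800000.00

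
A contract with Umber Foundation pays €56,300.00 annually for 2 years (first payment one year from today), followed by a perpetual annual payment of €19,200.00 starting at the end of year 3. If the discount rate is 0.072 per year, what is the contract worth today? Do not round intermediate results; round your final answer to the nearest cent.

€333558.65

PV of 2-year annuity: €56,300.00 × [1 − (1+0.072)^−2] / 0.072 = 101509.94097
Perpetuity value at year 2: €19,200.00 / 0.072 = 266666.66667
PV of perpetuity: 266666.66667 / (1+0.072)^2 = 232048.71167
Total PV = 101509.94097 + 232048.71167 = 333558.65263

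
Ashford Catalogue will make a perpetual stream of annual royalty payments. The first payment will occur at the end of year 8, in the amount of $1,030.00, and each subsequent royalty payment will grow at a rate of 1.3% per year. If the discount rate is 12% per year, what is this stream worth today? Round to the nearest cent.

Value at end of year 7: C₁ / (r − g) = $1,030.00 / (0.12 − 0.013) = $9,626.1682
Discount to today: PV = $9,626.1682 / (1 + 0.12)^7 = $9,626.1682 / 2.210681 = $4,354.39

$4354.39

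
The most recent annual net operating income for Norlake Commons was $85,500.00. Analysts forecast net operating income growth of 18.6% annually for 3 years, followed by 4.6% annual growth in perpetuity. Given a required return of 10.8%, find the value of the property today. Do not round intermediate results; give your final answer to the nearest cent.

$2063391.62

D_1 = 101403.00000
D_2 = 120263.95800
D_3 = 142633.05419
Terminal value at year 3: TV = D_3×(1+g_2)/(r−g_2) = 149194.17468/0.062 = 2406357.65614
P_0 = D_1/(1+r)^1 + D_2/(1+r)^2 + D_3/(1+r)^3 + TV/(1+r)^3
    = 91518.95307 + 97961.62305 + 104857.83839 + 1769053.20898 = 2063391.62349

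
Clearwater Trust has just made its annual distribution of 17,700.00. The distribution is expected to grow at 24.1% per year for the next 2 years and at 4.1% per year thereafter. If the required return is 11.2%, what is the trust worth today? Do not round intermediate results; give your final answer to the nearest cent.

D_1 = 21965.70000
D_2 = 27259.43370
Terminal value at year 2: TV = D_2×(1+g_2)/(r−g_2) = 28377.07048/0.071 = 399677.04904
P_0 = D_1/(1+r)^1 + D_2/(1+r)^2 + TV/(1+r)^2
    = 19753.32734 + 22044.85542 + 323221.04918 = 365019.23194

365019.23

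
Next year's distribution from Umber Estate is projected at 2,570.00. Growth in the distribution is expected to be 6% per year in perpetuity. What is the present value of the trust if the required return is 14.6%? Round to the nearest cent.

29883.72

Growing perpetuity: P = D₁ / (r − g) = 2,570.0000 / (0.146 − 0.06) = 29,883.72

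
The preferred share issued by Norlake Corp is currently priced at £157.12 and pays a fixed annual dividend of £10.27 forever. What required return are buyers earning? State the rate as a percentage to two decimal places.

P = C/r ⇒ r = C/P = £10.27/£157.12 = 0.065364

6.54%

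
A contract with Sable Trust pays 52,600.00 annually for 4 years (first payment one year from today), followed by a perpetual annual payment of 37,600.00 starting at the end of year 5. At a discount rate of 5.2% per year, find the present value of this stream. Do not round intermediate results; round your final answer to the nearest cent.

PV of 4-year annuity: 52,600.00 × [1 − (1+0.052)^−4] / 0.052 = 185653.72232
Perpetuity value at year 4: 37,600.00 / 0.052 = 723076.92308
PV of perpetuity: 723076.92308 / (1+0.052)^4 = 590366.27746
Total PV = 185653.72232 + 590366.27746 = 776019.99979

776020.00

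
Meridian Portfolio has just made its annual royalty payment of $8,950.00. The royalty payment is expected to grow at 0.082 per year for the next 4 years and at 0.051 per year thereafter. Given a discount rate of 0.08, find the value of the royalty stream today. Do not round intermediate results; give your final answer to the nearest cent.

$362735.74

D_1 = 9683.90000
D_2 = 10477.97980
D_3 = 11337.17414
D_4 = 12266.82242
Terminal value at year 4: TV = D_4×(1+g_2)/(r−g_2) = 12892.43037/0.029 = 444566.56438
P_0 = D_1/(1+r)^1 + D_2/(1+r)^2 + D_3/(1+r)^3 + D_4/(1+r)^4 + TV/(1+r)^4
    = 8966.57407 + 8983.17884 + 8999.81436 + 9016.48068 + 326769.69637 = 362735.74433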